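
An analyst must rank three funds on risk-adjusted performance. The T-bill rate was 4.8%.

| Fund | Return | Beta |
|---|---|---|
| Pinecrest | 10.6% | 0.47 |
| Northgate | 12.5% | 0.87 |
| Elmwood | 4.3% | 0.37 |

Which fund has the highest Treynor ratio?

Pinecrest: Treynor = (10.6% − 4.8%) / 0.47 = 12.340
Northgate: Treynor = (12.5% − 4.8%) / 0.87 = 8.851
Elmwood: Treynor = (4.3% − 4.8%) / 0.37 = -1.351
Highest: Pinecrest (12.340).

Pinecrest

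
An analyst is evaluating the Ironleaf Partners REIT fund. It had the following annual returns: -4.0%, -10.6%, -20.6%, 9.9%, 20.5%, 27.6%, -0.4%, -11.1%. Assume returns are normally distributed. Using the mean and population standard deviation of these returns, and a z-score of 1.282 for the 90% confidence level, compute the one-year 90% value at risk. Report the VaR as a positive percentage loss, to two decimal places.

r̄ = (-4 − 10.6 − 20.6 + 9.9 + 20.5 + 27.6 − 0.4 − 11.1) / 8 = 11.30 / 8 = 1.4125%
Population std dev = √[1940.1488 / 8] = 15.5730%
VaR = −(r̄ − z·σ) = −(1.4125 − 1.282 × 15.5730) = −(-18.5521) = 18.5521%

18.55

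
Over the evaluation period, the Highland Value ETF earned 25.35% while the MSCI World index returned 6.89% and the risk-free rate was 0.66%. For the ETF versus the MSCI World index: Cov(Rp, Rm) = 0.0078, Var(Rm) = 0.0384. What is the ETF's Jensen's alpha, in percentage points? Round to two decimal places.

23.42

β = Cov / Var = 0.0078 / 0.0384 = 0.2031
E[R] = Rf + β(Rm − Rf) = 0.66% + 0.2031 × (6.89% − 0.66%) = 1.9253%
α = Rp − E[R] = 25.35% − 1.9253% = 23.4247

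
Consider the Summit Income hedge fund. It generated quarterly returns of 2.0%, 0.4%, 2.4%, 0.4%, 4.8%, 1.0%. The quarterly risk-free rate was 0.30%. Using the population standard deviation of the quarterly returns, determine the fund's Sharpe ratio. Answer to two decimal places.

Mean return μ = 11.00 / 6 = 1.8333%
Σ(r − μ)² = 13.9533; population σ = √(13.9533/6) = 1.5250%
Sharpe = (μ − rf) / σ = (1.8333 − 0.3) / 1.5250 = 1.5333 / 1.5250 = 1.0054

1.01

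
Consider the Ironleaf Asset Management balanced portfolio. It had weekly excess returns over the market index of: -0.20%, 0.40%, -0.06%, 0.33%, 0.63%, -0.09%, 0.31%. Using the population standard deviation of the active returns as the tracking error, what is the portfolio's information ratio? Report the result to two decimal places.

0.66

Mean return r̄ = 1.320 / 7 = 0.1886%
Σ(r − r̄)² = (-0.2 − 0.1886)² + (0.4 − 0.1886)² + … = 0.5647
population σ = √(0.5647 / 7) = √0.0807 = 0.2841%
IR = r̄ / tracking error = 0.1886 / 0.2841 = 0.6639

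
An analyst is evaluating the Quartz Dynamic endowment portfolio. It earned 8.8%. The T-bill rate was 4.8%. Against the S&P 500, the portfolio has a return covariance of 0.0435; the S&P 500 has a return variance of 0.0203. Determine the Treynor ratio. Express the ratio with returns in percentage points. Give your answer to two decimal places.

β = Cov / Var = 0.0435 / 0.0203 = 2.1429
Treynor = (Rp − Rf) / β = (8.8% − 4.8%) / 2.1429 = 4.00 / 2.1429 = 1.8666

1.87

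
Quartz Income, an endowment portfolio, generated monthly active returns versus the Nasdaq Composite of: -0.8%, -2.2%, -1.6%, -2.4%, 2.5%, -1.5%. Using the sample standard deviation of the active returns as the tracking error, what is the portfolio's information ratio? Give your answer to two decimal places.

Mean return r̄ = -6.00 / 6 = -1.0000%
Σ(r − r̄)² = (-0.8 − (-1.0000))² + (-2.2 − (-1.0000))² + … = 16.3000
σ = √[16.3000 / 5] = 1.8055%
IR = r̄ / tracking error = -1.0000 / 1.8055 = -0.5539

-0.55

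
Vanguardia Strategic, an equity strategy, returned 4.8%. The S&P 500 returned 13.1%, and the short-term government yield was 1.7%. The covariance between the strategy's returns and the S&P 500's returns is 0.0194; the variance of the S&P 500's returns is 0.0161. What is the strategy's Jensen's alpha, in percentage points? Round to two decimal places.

β = Cov / Var = 0.0194 / 0.0161 = 1.2050
E[R] = Rf + β(Rm − Rf) = 1.7% + 1.2050 × (13.1% − 1.7%) = 15.4370%
α = Rp − E[R] = 4.8% − 15.4370% = -10.6370

-10.64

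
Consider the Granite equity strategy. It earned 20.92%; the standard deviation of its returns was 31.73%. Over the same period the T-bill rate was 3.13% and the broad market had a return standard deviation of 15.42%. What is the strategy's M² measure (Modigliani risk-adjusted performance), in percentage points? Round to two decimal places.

Sharpe = (Rp − Rf) / σp = (20.92% − 3.13%) / 31.73% = 0.5607
M² = Rf + Sharpe × σm = 3.13% + 0.5607 × 15.42% = 11.7760%

11.78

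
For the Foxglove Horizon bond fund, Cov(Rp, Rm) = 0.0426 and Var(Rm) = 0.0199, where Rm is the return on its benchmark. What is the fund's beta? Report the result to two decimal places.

2.14

β = Cov(Rp, Rm) / Var(Rm) = 0.0426 / 0.0199 = 2.1407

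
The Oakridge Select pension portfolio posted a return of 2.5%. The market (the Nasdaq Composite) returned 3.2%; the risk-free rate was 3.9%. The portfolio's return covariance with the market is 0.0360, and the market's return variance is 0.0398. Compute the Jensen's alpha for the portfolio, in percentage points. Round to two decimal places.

β = Cov / Var = 0.0360 / 0.0398 = 0.9045
E[R] = Rf + β(Rm − Rf) = 3.9% + 0.9045 × (3.2% − 3.9%) = 3.2669%
α = Rp − E[R] = 2.5% − 3.2669% = -0.7669

-0.77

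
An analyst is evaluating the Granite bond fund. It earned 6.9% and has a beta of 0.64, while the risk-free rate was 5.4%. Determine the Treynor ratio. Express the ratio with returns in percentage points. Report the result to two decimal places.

Treynor = (Rp − Rf) / β = (6.9% − 5.4%) / 0.64 = 1.50 / 0.64 = 2.3438

2.34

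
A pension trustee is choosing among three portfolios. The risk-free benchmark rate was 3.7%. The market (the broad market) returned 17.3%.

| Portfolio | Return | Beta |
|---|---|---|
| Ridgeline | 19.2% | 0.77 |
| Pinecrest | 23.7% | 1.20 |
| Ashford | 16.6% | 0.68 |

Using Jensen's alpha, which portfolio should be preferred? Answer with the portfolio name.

Ridgeline

Ridgeline: α = 19.2% − [3.7% + 0.77 × (17.3% − 3.7%)] = 5.028
Pinecrest: α = 23.7% − [3.7% + 1.20 × (17.3% − 3.7%)] = 3.680
Ashford: α = 16.6% − [3.7% + 0.68 × (17.3% − 3.7%)] = 3.652
Highest: Ridgeline (5.028).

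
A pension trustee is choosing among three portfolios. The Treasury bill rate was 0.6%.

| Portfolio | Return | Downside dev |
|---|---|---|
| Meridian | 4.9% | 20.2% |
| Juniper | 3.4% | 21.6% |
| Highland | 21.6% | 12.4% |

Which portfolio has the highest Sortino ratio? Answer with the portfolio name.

Meridian: Sortino ratio = (4.9% − 0.6%) / 20.2% = 0.213
Juniper: Sortino ratio = (3.4% − 0.6%) / 21.6% = 0.130
Highland: Sortino ratio = (21.6% − 0.6%) / 12.4% = 1.694
Highest: Highland (1.694).

Highland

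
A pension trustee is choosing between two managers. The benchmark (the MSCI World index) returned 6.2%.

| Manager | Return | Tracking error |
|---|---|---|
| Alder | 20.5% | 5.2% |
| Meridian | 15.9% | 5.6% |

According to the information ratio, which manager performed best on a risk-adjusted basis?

Alder

Alder: IR = (20.5% − 6.2%) / 5.2% = 2.750
Meridian: IR = (15.9% − 6.2%) / 5.6% = 1.732
Highest: Alder (2.750).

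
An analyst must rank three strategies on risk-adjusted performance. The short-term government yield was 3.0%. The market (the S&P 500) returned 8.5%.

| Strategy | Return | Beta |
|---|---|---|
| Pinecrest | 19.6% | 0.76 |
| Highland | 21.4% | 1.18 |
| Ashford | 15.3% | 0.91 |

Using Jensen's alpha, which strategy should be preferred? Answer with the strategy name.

Pinecrest

Pinecrest: α = 19.6% − [3.0% + 0.76 × (8.5% − 3.0%)] = 12.420
Highland: α = 21.4% − [3.0% + 1.18 × (8.5% − 3.0%)] = 11.910
Ashford: α = 15.3% − [3.0% + 0.91 × (8.5% − 3.0%)] = 7.295
Highest: Pinecrest (12.420).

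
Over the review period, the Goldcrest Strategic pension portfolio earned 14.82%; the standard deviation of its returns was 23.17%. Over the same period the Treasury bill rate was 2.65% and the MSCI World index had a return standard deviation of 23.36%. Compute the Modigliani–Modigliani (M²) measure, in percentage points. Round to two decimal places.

Sharpe = (Rp − Rf) / σp = (14.82% − 2.65%) / 23.17% = 0.5252
M² = Rf + Sharpe × σm = 2.65% + 0.5252 × 23.36% = 14.9187%

14.92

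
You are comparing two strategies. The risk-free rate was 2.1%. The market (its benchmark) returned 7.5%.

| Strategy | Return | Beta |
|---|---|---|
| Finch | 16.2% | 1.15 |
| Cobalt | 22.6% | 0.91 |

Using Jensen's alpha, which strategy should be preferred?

Finch: α = 16.2% − [2.1% + 1.15 × (7.5% − 2.1%)] = 7.890
Cobalt: α = 22.6% − [2.1% + 0.91 × (7.5% − 2.1%)] = 15.586
Highest: Cobalt (15.586).

Cobalt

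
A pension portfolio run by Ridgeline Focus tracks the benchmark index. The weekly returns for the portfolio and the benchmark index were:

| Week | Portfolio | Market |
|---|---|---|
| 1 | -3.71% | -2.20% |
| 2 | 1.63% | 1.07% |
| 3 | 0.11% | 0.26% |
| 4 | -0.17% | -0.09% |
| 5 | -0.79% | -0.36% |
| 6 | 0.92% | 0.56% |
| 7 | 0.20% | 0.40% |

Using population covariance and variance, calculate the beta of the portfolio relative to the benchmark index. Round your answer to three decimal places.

1.616

r̄p = -0.2586%,  r̄m = -0.0514%
Cov = Σ(rp − r̄p)(rm − r̄m) / 7 = 1.5338
Var(rm) = Σ(rm − r̄m)² / 7 = 0.9493
β = Cov / Var = 1.5338 / 0.9493 = 1.6157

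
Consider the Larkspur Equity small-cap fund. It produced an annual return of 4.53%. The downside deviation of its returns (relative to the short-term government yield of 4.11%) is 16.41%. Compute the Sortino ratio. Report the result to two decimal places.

Sortino = (Rp − Rf) / σd = (4.53% − 4.11%) / 16.41% = 0.42% / 16.41% = 0.0256

0.03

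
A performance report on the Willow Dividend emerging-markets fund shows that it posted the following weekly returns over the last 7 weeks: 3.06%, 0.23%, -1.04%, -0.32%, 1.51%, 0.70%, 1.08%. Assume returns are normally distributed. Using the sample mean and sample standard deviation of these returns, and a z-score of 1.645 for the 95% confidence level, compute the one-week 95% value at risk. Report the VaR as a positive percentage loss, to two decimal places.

1.45

Mean return μ = 5.220 / 7 = 0.7457%
Σ(r − μ)² = 10.6444; sample σ = √(10.6444/6) = 1.3319%
VaR = −(μ − z·σ) = −(0.7457 − 1.645 × 1.3319) = −(-1.4453) = 1.4453%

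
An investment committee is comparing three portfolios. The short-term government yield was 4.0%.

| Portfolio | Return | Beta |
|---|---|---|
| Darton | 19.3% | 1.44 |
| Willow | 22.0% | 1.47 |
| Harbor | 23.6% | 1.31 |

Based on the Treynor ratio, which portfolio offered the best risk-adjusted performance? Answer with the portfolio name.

Harbor

Darton: Treynor = (19.3% − 4.0%) / 1.44 = 10.625
Willow: Treynor = (22.0% − 4.0%) / 1.47 = 12.245
Harbor: Treynor = (23.6% − 4.0%) / 1.31 = 14.962
Highest: Harbor (14.962).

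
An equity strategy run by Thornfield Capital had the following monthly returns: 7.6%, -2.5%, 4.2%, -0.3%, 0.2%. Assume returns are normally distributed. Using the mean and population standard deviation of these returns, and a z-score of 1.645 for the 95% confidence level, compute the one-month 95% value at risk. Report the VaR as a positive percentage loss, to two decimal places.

4.08

r̄ = (7.6 − 2.5 + 4.2 − 0.3 + 0.2) / 5 = 1.8400%
Population std dev = √[64.8520 / 5] = 3.6014%
VaR = −(r̄ − z·σ) = −(1.8400 − 1.645 × 3.6014) = −(-4.0843) = 4.0843%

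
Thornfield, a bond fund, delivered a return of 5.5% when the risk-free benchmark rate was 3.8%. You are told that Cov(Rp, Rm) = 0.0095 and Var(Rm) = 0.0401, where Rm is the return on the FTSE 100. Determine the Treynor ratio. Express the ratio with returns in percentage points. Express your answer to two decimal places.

7.18

β = Cov / Var = 0.0095 / 0.0401 = 0.2369
Treynor = (Rp − Rf) / β = (5.5% − 3.8%) / 0.2369 = 1.70 / 0.2369 = 7.1760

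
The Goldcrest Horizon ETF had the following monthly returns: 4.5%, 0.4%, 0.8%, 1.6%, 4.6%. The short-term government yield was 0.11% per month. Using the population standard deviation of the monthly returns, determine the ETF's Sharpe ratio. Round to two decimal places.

1.25

r̄ = (4.5 + 0.4 + 0.8 + 1.6 + 4.6) / 5 = 2.3800%
Σ(r − r̄)² = 16.4480; population σ = √(16.4480/5) = 1.8137%
Sharpe = (r̄ − rf) / σ = (2.3800 − 0.11) / 1.8137 = 2.2700 / 1.8137 = 1.2516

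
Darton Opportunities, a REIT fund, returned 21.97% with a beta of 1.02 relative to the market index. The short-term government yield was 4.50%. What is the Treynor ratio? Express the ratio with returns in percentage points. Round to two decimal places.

Treynor = (Rp − Rf) / β = (21.97% − 4.50%) / 1.02 = 17.47 / 1.02 = 17.1275

17.13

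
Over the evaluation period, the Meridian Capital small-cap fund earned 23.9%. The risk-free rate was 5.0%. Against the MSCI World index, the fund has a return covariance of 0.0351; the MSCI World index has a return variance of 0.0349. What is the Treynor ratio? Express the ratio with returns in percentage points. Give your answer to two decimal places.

β = Cov / Var = 0.0351 / 0.0349 = 1.0057
Treynor = (Rp − Rf) / β = (23.9% − 5.0%) / 1.0057 = 18.90 / 1.0057 = 18.7929

18.79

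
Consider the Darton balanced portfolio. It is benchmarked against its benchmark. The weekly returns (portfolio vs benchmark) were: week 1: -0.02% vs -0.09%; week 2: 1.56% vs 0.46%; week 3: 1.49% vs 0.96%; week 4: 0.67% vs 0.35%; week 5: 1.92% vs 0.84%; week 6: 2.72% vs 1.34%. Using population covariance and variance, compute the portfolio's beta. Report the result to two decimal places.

1.78

r̄p = 1.3900%,  r̄m = 0.6433%
Cov = Σ(rp − r̄p)(rm − r̄m) / 6 = 0.3794
Var(rm) = Σ(rm − r̄m)² / 6 = 0.2136
β = Cov / Var = 0.3794 / 0.2136 = 1.7762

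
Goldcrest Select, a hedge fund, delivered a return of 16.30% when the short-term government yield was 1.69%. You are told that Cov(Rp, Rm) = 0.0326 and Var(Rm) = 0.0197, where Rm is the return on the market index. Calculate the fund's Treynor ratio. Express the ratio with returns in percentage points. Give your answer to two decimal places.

β = Cov / Var = 0.0326 / 0.0197 = 1.6548
Treynor = (Rp − Rf) / β = (16.30% − 1.69%) / 1.6548 = 14.61 / 1.6548 = 8.8289

8.83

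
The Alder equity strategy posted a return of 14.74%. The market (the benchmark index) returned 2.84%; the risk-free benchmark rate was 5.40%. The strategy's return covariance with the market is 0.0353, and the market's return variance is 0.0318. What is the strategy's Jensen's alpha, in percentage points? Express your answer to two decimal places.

12.18

β = Cov / Var = 0.0353 / 0.0318 = 1.1101
E[R] = Rf + β(Rm − Rf) = 5.40% + 1.1101 × (2.84% − 5.40%) = 2.5581%
α = Rp − E[R] = 14.74% − 2.5581% = 12.1819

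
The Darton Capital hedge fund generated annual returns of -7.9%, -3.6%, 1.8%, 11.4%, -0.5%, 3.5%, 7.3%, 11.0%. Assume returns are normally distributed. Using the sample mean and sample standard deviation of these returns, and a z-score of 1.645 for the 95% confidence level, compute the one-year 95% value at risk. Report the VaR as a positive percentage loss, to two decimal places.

r̄ = (-7.9 − 3.6 + 1.8 + 11.4 − 0.5 + 3.5 + 7.3 + 11) / 8 = 2.8750%
Sample σ = √[Σ(r − r̄)² / 7] = √[329.2350 / 7] = √47.0336 = 6.8581%
VaR = −(r̄ − z·σ) = −(2.8750 − 1.645 × 6.8581) = −(-8.4066) = 8.4066%

8.41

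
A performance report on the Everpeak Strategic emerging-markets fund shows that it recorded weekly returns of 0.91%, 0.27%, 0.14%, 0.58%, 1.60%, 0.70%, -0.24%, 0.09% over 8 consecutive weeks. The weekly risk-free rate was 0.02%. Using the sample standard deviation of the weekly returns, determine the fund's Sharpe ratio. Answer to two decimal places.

μ = (0.91 + 0.27 + 0.14 + 0.58 + 1.6 + 0.7 − 0.24 + 0.09) / 8 = 4.050 / 8 = 0.5063%
Σ(r − μ)² = (0.91 − 0.5063)² + (0.27 − 0.5063)² + (0.14 − 0.5063)² + … = 2.3224
σ = √[2.3224 / 7] = 0.5760%
Sharpe = (μ − rf) / σ = (0.5063 − 0.02) / 0.5760 = 0.4863 / 0.5760 = 0.8443

0.84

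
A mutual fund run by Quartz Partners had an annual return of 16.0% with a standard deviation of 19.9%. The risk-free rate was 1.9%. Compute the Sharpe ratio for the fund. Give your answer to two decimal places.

Sharpe = (Rp − Rf) / σp = (16.0% − 1.9%) / 19.9% = 14.10% / 19.9% = 0.7085

0.71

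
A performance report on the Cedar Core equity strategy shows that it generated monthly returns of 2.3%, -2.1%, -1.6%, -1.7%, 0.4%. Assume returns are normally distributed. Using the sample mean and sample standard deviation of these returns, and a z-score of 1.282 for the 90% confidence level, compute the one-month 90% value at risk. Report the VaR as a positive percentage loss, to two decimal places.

Mean return μ = -2.70 / 5 = -0.5400%
Σ(r − μ)² = (2.3 − (-0.5400))² + (-2.1 − (-0.5400))² + … = 13.8520
σ = √[13.8520 / 4] = 1.8609%
VaR = −(μ − z·σ) = −(-0.5400 − 1.282 × 1.8609) = −(-2.9257) = 2.9257%

2.93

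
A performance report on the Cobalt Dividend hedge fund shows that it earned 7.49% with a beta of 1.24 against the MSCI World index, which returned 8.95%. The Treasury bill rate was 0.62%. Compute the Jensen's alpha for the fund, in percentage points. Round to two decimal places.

CAPM expected return = Rf + β(Rm − Rf) = 0.62% + 1.24 × (8.95% − 0.62%) = 0.62 + 1.24 × 8.33 = 10.9492%
Jensen's α = Rp − E[R] = 7.49% − 10.9492% = -3.4592

-3.46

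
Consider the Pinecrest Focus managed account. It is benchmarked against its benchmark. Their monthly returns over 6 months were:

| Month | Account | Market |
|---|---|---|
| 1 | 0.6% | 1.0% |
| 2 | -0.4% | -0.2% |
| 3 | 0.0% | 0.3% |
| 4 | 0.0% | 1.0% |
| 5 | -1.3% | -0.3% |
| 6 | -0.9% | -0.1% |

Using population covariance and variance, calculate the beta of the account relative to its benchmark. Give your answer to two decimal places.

0.99

r̄p = -0.3333%,  r̄m = 0.2833%
Cov = Σ(rp − r̄p)(rm − r̄m) / 6 = 0.2878
Var(rm) = Σ(rm − r̄m)² / 6 = 0.2914
β = Cov / Var = 0.2878 / 0.2914 = 0.9876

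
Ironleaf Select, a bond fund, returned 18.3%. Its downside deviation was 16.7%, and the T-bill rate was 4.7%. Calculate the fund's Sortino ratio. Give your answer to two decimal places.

0.81

Sortino = (Rp − Rf) / σd = (18.3% − 4.7%) / 16.7% = 13.60% / 16.7% = 0.8144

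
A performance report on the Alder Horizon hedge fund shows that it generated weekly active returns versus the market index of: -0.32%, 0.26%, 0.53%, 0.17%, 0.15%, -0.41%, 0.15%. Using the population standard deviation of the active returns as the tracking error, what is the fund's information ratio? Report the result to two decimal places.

Mean return μ = 0.530 / 7 = 0.0757%
Σ(r − μ)² = 0.6528; population σ = √(0.6528/7) = 0.3054%
IR = μ / tracking error = 0.0757 / 0.3054 = 0.2479

0.25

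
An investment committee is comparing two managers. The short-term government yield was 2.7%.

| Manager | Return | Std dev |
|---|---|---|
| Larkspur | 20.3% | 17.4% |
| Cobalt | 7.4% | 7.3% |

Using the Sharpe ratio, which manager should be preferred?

Larkspur

Larkspur: Sharpe ratio = (20.3% − 2.7%) / 17.4% = 1.011
Cobalt: Sharpe ratio = (7.4% − 2.7%) / 7.3% = 0.644
Highest: Larkspur (1.011).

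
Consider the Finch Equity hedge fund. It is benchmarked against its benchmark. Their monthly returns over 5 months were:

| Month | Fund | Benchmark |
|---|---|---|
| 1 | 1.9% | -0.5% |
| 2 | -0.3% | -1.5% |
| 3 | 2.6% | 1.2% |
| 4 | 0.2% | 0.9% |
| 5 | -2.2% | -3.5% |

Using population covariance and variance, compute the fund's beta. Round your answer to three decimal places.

0.817

r̄p = 0.4400%,  r̄m = -0.6800%
Cov = Σ(rp − r̄p)(rm − r̄m) / 5 = 2.3992
Var(rm) = Σ(rm − r̄m)² / 5 = 2.9376
β = Cov / Var = 2.3992 / 2.9376 = 0.8167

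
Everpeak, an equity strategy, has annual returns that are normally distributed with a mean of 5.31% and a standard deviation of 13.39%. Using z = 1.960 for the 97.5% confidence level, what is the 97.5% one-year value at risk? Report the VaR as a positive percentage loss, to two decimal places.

VaR (as % loss) = −(μ − z·σ) = −(5.31% − 1.960 × 13.39%) = −(-20.9344%) = 20.9344%

20.93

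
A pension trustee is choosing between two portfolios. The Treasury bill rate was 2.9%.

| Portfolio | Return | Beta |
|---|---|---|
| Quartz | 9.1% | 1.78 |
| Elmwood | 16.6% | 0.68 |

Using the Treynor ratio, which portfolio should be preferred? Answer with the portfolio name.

Elmwood

Quartz: Treynor = (9.1% − 2.9%) / 1.78 = 3.483
Elmwood: Treynor = (16.6% − 2.9%) / 0.68 = 20.147
Highest: Elmwood (20.147).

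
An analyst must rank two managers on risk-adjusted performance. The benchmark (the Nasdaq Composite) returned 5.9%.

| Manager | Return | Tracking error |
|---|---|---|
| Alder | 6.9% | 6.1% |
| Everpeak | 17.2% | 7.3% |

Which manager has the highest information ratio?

Everpeak

Alder: IR = (6.9% − 5.9%) / 6.1% = 0.164
Everpeak: IR = (17.2% − 5.9%) / 7.3% = 1.548
Highest: Everpeak (1.548).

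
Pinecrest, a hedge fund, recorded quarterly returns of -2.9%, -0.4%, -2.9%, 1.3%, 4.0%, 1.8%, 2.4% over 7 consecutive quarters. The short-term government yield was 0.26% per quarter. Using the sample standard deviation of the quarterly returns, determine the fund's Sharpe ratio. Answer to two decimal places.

r̄ = (-2.9 − 0.4 − 2.9 + 1.3 + 4 + 1.8 + 2.4) / 7 = 0.4714%
Σ(r − r̄)² = 42.1143; sample σ = √(42.1143/6) = 2.6493%
Sharpe = (r̄ − rf) / σ = (0.4714 − 0.26) / 2.6493 = 0.2114 / 2.6493 = 0.0798

0.08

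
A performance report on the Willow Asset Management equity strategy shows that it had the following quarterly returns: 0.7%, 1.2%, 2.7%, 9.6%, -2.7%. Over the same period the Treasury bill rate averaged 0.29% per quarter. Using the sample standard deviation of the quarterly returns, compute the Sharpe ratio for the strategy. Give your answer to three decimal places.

r̄ = (0.7 + 1.2 + 2.7 + 9.6 − 2.7) / 5 = 2.3000%
Sample std dev = √[82.2200 / 4] = 4.5338%
Sharpe = (r̄ − rf) / σ = (2.3000 − 0.29) / 4.5338 = 2.0100 / 4.5338 = 0.4433

0.443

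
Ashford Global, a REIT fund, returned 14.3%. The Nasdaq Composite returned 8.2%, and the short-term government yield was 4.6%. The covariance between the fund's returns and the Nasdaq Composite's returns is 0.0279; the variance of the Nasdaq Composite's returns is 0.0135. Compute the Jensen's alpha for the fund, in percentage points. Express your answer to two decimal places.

β = Cov / Var = 0.0279 / 0.0135 = 2.0667
E[R] = Rf + β(Rm − Rf) = 4.6% + 2.0667 × (8.2% − 4.6%) = 12.0401%
α = Rp − E[R] = 14.3% − 12.0401% = 2.2599

2.26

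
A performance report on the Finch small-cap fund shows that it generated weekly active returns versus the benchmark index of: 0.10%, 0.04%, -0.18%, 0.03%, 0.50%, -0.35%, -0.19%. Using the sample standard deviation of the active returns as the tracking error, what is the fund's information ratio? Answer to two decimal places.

-0.03

r̄ = (0.1 + 0.04 − 0.18 + 0.03 + 0.5 − 0.35 − 0.19) / 7 = -0.050 / 7 = -0.0071%
Σ(r − r̄)² = 0.4531; sample σ = √(0.4531/6) = 0.2748%
IR = r̄ / tracking error = -0.0071 / 0.2748 = -0.0258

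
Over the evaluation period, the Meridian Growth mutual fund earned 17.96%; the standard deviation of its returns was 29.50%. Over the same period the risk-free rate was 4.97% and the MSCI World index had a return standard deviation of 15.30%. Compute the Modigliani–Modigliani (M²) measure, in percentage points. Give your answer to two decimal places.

Sharpe = (Rp − Rf) / σp = (17.96% − 4.97%) / 29.50% = 0.4403
M² = Rf + Sharpe × σm = 4.97% + 0.4403 × 15.30% = 11.7066%

11.71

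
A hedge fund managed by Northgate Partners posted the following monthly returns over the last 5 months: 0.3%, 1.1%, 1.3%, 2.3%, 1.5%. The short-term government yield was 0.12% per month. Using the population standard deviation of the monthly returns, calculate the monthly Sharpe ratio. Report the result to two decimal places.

1.83

r̄ = (0.3 + 1.1 + 1.3 + 2.3 + 1.5) / 5 = 1.3000%
Σ(r − r̄)² = 2.0800; population σ = √(2.0800/5) = 0.6450%
Sharpe = (r̄ − rf) / σ = (1.3000 − 0.12) / 0.6450 = 1.1800 / 0.6450 = 1.8295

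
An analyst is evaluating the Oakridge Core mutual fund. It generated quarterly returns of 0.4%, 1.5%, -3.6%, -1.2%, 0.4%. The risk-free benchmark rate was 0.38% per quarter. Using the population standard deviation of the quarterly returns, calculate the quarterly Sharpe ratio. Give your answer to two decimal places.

Mean return μ = -2.50 / 5 = -0.5000%
Population σ = √[Σ(r − μ)² / 5] = √[15.7200 / 5] = √3.1440 = 1.7731%
Sharpe = (μ − rf) / σ = (-0.5000 − 0.38) / 1.7731 = -0.8800 / 1.7731 = -0.4963

-0.50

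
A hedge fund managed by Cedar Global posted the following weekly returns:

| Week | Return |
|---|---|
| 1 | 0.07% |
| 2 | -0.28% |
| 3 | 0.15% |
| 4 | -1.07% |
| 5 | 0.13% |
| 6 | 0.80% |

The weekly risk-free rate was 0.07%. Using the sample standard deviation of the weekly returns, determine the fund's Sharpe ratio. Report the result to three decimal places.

Mean return r̄ = -0.200 / 6 = -0.0333%
Σ(r − r̄)² = 1.9009; sample σ = √(1.9009/5) = 0.6166%
Sharpe = (r̄ − rf) / σ = (-0.0333 − 0.07) / 0.6166 = -0.1033 / 0.6166 = -0.1675

-0.168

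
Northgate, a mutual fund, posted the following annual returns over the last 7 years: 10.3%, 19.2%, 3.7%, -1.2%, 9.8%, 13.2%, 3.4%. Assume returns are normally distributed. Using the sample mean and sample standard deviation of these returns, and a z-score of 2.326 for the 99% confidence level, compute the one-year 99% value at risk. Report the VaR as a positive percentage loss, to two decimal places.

Mean return μ = 58.40 / 7 = 8.3429%
Σ(r − μ)² = (10.3 − 8.3429)² + (19.2 − 8.3429)² + … = 284.4771
σ = √[284.4771 / 6] = 6.8857%
VaR = −(μ − z·σ) = −(8.3429 − 2.326 × 6.8857) = −(-7.6732) = 7.6732%

7.67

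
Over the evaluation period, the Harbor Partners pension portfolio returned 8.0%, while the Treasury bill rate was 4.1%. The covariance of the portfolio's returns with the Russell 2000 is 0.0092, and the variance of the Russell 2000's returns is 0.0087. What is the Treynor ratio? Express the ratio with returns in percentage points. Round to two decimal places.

3.69

β = Cov / Var = 0.0092 / 0.0087 = 1.0575
Treynor = (Rp − Rf) / β = (8.0% − 4.1%) / 1.0575 = 3.90 / 1.0575 = 3.6879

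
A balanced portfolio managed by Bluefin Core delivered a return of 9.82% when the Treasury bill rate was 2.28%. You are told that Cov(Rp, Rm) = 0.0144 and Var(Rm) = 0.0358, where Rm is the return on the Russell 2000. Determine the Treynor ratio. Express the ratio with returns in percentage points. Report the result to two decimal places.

18.75

β = Cov / Var = 0.0144 / 0.0358 = 0.4022
Treynor = (Rp − Rf) / β = (9.82% − 2.28%) / 0.4022 = 7.54 / 0.4022 = 18.7469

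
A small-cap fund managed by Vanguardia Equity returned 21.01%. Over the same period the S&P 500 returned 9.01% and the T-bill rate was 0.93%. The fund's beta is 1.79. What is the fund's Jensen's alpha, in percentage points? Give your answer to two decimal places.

5.62

CAPM expected return = Rf + β(Rm − Rf) = 0.93% + 1.79 × (9.01% − 0.93%) = 0.93 + 1.79 × 8.08 = 15.3932%
Jensen's α = Rp − E[R] = 21.01% − 15.3932% = 5.6168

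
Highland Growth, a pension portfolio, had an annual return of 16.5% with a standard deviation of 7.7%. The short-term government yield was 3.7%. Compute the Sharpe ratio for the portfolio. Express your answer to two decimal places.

1.66

Sharpe = (Rp − Rf) / σp = (16.5% − 3.7%) / 7.7% = 12.80% / 7.7% = 1.6623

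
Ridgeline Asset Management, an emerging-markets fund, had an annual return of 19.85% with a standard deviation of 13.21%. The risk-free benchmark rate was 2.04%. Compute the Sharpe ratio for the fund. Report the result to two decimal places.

Sharpe = (Rp − Rf) / σp = (19.85% − 2.04%) / 13.21% = 17.81% / 13.21% = 1.3482

1.35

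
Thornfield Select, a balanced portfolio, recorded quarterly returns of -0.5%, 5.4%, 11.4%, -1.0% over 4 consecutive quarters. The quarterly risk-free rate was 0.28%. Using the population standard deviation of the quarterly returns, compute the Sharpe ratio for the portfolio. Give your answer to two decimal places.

0.70

Mean return r̄ = 15.30 / 4 = 3.8250%
Σ(r − r̄)² = 101.8475; population σ = √(101.8475/4) = 5.0460%
Sharpe = (r̄ − rf) / σ = (3.8250 − 0.28) / 5.0460 = 3.5450 / 5.0460 = 0.7025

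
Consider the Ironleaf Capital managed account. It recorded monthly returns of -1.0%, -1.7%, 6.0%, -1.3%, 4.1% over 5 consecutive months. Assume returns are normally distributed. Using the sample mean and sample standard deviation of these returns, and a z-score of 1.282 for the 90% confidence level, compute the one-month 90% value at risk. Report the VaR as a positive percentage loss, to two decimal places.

3.36

μ = (-1 − 1.7 + 6 − 1.3 + 4.1) / 5 = 6.10 / 5 = 1.2200%
Sample std dev = √[50.9480 / 4] = 3.5689%
VaR = −(μ − z·σ) = −(1.2200 − 1.282 × 3.5689) = −(-3.3553) = 3.3553%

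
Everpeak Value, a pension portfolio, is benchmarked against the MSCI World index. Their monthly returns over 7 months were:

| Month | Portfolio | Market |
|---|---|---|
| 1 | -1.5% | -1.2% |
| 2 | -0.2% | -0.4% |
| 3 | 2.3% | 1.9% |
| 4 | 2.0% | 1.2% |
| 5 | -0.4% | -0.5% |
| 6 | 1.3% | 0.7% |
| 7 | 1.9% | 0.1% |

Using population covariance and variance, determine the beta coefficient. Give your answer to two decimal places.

1.23

r̄p = 0.7714%,  r̄m = 0.2571%
Cov = Σ(rp − r̄p)(rm − r̄m) / 7 = 1.2231
Var(rm) = Σ(rm − r̄m)² / 7 = 0.9910
β = Cov / Var = 1.2231 / 0.9910 = 1.2342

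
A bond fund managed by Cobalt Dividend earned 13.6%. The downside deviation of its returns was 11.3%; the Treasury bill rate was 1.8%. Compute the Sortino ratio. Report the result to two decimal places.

1.04

Sortino = (Rp − Rf) / σd = (13.6% − 1.8%) / 11.3% = 11.80% / 11.3% = 1.0442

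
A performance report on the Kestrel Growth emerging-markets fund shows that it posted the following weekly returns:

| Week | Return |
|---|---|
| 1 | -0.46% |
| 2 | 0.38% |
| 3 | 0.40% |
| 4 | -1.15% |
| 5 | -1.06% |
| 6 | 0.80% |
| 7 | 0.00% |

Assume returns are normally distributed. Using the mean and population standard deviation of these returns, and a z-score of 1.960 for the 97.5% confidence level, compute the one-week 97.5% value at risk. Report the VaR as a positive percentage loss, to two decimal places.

r̄ = (-0.46 + 0.38 + 0.4 − 1.15 − 1.06 + 0.8 + 0) / 7 = -0.1557%
Σ(r − r̄)² = (-0.46 − (-0.1557))² + (0.38 − (-0.1557))² + … = 3.4324
σ = √[3.4324 / 7] = 0.7002%
VaR = −(r̄ − z·σ) = −(-0.1557 − 1.960 × 0.7002) = −(-1.5281) = 1.5281%

1.53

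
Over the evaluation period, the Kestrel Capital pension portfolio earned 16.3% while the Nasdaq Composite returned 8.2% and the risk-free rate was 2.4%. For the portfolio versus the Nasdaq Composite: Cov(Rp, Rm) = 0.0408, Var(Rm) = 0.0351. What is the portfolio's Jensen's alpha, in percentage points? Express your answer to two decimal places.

7.16

β = Cov / Var = 0.0408 / 0.0351 = 1.1624
E[R] = Rf + β(Rm − Rf) = 2.4% + 1.1624 × (8.2% − 2.4%) = 9.1419%
α = Rp − E[R] = 16.3% − 9.1419% = 7.1581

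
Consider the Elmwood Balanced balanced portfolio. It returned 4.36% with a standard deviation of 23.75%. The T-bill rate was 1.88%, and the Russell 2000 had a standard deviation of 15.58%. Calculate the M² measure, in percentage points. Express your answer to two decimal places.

Sharpe = (Rp − Rf) / σp = (4.36% − 1.88%) / 23.75% = 0.1044
M² = Rf + Sharpe × σm = 1.88% + 0.1044 × 15.58% = 3.5066%

3.51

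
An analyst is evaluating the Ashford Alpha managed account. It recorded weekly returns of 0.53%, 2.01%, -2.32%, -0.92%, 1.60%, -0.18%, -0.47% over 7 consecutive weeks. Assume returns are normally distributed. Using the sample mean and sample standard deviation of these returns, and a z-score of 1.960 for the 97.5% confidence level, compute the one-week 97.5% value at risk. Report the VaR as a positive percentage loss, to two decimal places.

r̄ = (0.53 + 2.01 − 2.32 − 0.92 + 1.6 − 0.18 − 0.47) / 7 = 0.0357%
Σ(r − r̄)² = (0.53 − 0.0357)² + (2.01 − 0.0357)² + (-2.32 − 0.0357)² + … = 13.3542
sample σ = √(13.3542 / 6) = √2.2257 = 1.4919%
VaR = −(r̄ − z·σ) = −(0.0357 − 1.960 × 1.4919) = −(-2.8884) = 2.8884%

2.89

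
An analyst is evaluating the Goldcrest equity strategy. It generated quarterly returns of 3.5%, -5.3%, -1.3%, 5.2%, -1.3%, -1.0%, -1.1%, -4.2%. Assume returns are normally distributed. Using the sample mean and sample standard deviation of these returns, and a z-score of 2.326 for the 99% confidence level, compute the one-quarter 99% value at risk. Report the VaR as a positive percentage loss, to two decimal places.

8.88

r̄ = (3.5 − 5.3 − 1.3 + 5.2 − 1.3 − 1 − 1.1 − 4.2) / 8 = -5.50 / 8 = -0.6875%
Σ(r − r̄)² = (3.5 − (-0.6875))² + (-5.3 − (-0.6875))² + … = 86.8288
sample σ = √(86.8288 / 7) = √12.4041 = 3.5219%
VaR = −(r̄ − z·σ) = −(-0.6875 − 2.326 × 3.5219) = −(-8.8794) = 8.8794%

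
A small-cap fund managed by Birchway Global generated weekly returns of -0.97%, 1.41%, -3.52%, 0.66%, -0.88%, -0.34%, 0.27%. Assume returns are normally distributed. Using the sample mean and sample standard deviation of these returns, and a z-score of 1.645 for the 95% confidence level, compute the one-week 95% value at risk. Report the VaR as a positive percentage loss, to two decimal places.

3.09

μ = (-0.97 + 1.41 − 3.52 + 0.66 − 0.88 − 0.34 + 0.27) / 7 = -3.370 / 7 = -0.4814%
Sample std dev = √[15.0955 / 6] = 1.5862%
VaR = −(μ − z·σ) = −(-0.4814 − 1.645 × 1.5862) = −(-3.0907) = 3.0907%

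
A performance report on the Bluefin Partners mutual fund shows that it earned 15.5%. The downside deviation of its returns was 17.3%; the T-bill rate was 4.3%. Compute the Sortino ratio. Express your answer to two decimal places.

0.65

Sortino = (Rp − Rf) / σd = (15.5% − 4.3%) / 17.3% = 11.20% / 17.3% = 0.6474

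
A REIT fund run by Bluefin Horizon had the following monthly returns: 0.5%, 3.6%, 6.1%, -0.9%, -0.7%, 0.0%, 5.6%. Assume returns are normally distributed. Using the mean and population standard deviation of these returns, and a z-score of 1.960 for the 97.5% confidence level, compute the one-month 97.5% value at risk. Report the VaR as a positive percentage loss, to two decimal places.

3.43

r̄ = (0.5 + 3.6 + 6.1 − 0.9 − 0.7 + 0 + 5.6) / 7 = 2.0286%
Population std dev = √[54.2743 / 7] = 2.7845%
VaR = −(r̄ − z·σ) = −(2.0286 − 1.960 × 2.7845) = −(-3.4290) = 3.4290%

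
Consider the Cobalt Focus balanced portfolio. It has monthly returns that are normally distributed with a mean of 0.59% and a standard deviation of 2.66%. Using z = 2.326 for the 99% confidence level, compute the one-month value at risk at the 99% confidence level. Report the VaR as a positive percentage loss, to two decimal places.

VaR (as % loss) = −(μ − z·σ) = −(0.59% − 2.326 × 2.66%) = −(-5.59716%) = 5.59716%

5.60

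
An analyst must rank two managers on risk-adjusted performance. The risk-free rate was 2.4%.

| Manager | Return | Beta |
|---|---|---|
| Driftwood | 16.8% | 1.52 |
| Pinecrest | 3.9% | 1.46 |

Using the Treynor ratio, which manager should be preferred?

Driftwood

Driftwood: Treynor = (16.8% − 2.4%) / 1.52 = 9.474
Pinecrest: Treynor = (3.9% − 2.4%) / 1.46 = 1.027
Highest: Driftwood (9.474).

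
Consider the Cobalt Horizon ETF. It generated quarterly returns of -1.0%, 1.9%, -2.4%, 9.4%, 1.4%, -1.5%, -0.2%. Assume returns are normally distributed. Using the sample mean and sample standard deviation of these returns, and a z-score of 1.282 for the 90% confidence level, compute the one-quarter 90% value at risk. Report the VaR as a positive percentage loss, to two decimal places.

4.01

r̄ = (-1 + 1.9 − 2.4 + 9.4 + 1.4 − 1.5 − 0.2) / 7 = 1.0857%
Sample std dev = √[94.7286 / 6] = 3.9734%
VaR = −(r̄ − z·σ) = −(1.0857 − 1.282 × 3.9734) = −(-4.0082) = 4.0082%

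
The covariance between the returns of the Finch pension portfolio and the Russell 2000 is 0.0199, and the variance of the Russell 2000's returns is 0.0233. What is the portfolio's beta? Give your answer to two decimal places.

β = Cov(Rp, Rm) / Var(Rm) = 0.0199 / 0.0233 = 0.8541

0.85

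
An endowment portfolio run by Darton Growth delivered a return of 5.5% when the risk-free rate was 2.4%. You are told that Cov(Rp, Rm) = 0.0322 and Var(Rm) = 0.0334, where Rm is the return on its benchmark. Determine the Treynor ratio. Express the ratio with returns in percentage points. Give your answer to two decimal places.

3.22

β = Cov / Var = 0.0322 / 0.0334 = 0.9641
Treynor = (Rp − Rf) / β = (5.5% − 2.4%) / 0.9641 = 3.10 / 0.9641 = 3.2154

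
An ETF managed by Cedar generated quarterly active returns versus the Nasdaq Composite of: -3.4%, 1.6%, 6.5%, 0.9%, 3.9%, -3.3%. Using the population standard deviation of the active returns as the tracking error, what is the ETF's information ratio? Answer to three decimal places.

r̄ = (-3.4 + 1.6 + 6.5 + 0.9 + 3.9 − 3.3) / 6 = 6.20 / 6 = 1.0333%
Σ(r − r̄)² = 76.8733; population σ = √(76.8733/6) = 3.5794%
IR = r̄ / tracking error = 1.0333 / 3.5794 = 0.2887

0.289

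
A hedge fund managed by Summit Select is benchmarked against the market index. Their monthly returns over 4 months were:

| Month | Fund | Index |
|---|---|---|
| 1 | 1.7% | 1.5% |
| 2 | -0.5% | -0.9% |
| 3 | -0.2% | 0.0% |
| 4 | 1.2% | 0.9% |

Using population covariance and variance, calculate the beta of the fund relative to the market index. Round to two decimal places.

r̄p = 0.5500%,  r̄m = 0.3750%
Cov = Σ(rp − r̄p)(rm − r̄m) / 4 = 0.8138
Var(rm) = Σ(rm − r̄m)² / 4 = 0.8269
β = Cov / Var = 0.8138 / 0.8269 = 0.9842

0.98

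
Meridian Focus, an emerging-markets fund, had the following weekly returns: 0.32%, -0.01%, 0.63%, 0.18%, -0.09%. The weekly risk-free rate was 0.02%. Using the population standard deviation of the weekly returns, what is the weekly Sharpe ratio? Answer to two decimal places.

Mean return r̄ = 1.030 / 5 = 0.2060%
Population std dev = √[0.3277 / 5] = 0.2560%
Sharpe = (r̄ − rf) / σ = (0.2060 − 0.02) / 0.2560 = 0.1860 / 0.2560 = 0.7266

0.73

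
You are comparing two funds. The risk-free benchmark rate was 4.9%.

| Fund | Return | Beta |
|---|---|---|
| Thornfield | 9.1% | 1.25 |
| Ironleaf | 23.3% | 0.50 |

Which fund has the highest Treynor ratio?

Thornfield: Treynor = (9.1% − 4.9%) / 1.25 = 3.360
Ironleaf: Treynor = (23.3% − 4.9%) / 0.50 = 36.800
Highest: Ironleaf (36.800).

Ironleaf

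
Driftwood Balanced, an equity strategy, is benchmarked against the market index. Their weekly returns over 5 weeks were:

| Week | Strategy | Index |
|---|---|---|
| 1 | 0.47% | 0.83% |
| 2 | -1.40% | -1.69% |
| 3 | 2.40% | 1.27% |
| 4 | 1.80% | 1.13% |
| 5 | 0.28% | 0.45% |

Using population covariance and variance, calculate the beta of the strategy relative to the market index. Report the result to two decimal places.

r̄p = 0.7100%,  r̄m = 0.3980%
Cov = Σ(rp − r̄p)(rm − r̄m) / 5 = 1.3102
Var(rm) = Σ(rm − r̄m)² / 5 = 1.1691
β = Cov / Var = 1.3102 / 1.1691 = 1.1207

1.12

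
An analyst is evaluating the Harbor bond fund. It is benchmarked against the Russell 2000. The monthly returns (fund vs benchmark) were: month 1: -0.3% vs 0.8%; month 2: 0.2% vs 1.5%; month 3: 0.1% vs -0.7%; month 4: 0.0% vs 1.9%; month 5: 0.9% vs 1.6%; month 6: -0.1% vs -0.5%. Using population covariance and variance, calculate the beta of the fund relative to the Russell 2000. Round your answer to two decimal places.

r̄p = 0.1333%,  r̄m = 0.7667%
Cov = Σ(rp − r̄p)(rm − r̄m) / 6 = 0.1444
Var(rm) = Σ(rm − r̄m)² / 6 = 1.0456
β = Cov / Var = 0.1444 / 1.0456 = 0.1381

0.14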